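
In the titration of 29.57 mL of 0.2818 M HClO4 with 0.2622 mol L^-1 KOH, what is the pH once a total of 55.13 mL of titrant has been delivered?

12.86

n(acid) = 0.2818 x 0.02957 = 0.008333 mol; n(KOH) added = 0.2622 x 0.05513 = 0.01446 mol.
Base is in excess by 0.01446 - 0.008333 = 0.006122 mol in a total volume of 0.08470 L.
[OH^-] = 0.006122/0.08470 = 0.07228 M, so pOH = 1.14 and pH = 14.00 - 1.14 = 12.86.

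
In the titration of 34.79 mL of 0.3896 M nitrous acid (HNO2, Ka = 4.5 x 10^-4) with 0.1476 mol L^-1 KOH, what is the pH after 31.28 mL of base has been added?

Initial n(HNO2) = 0.3896 x 0.03479 = 0.01355 mol.
n(KOH) added = 0.1476 x 0.03128 = 0.004617 mol, converting that many moles of HNO2 to NO2-.
Remaining n(HNO2) = 0.008937 mol; n(NO2-) = 0.004617 mol.
By Henderson-Hasselbalch, pH = pKa + log([A^-]/[HA]) = 3.35 + log(0.004617/0.008937) = 3.35 + (-0.29) = 3.06.

3.06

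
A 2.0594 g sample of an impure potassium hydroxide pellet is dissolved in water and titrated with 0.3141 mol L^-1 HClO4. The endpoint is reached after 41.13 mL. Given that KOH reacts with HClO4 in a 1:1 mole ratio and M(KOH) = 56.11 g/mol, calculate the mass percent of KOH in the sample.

n(HClO4) = 0.3141 x 0.04113 = 0.01292 mol.
n(KOH) = 0.01292 / 1 = 0.01292 mol.
mass of KOH = 0.01292 x 56.11 = 0.7249 g.
% purity = 0.7249 / 2.0594 x 100 = 35.2%.

35.2%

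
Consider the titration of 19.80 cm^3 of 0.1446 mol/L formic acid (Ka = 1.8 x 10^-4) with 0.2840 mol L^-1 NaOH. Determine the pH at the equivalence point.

n(HCOOH) = 0.1446 x 0.01980 = 0.002863 mol; V(NaOH) at equivalence = 0.002863/0.2840 = 0.01008 L.
At equivalence all the acid is converted to HCOO-; total volume = 0.01980 + 0.01008 = 0.02988 L, so [HCOO-] = 0.002863/0.02988 = 0.09582 M.
Kb = Kw/Ka = 1.0e-14 / 1.8 x 10^-4 = 5.56e-11.
[OH^-] = sqrt(Kb x [HCOO-]) = sqrt(5.56e-11 x 0.09582) = 2.31e-6 M.
pOH = 5.64, so pH = 14.00 - 5.64 = 8.36.

8.36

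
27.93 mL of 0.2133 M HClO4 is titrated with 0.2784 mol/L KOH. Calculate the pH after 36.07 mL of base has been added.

n(acid) = 0.2133 x 0.02793 = 0.005957 mol; n(KOH) added = 0.2784 x 0.03607 = 0.01004 mol.
Base is in excess by 0.01004 - 0.005957 = 0.004084 mol in a total volume of 0.06400 L.
[OH^-] = 0.004084/0.06400 = 0.06382 M, so pOH = 1.20 and pH = 14.00 - 1.20 = 12.80.

12.80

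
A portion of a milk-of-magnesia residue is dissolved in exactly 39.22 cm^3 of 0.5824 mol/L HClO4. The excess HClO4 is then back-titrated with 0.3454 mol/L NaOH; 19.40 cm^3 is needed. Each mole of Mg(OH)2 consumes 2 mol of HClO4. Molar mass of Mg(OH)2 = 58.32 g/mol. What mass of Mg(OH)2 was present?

0.471 g

Total n(HClO4) added = 0.5824 x 0.03922 = 0.02284 mol.
n(NaOH) used = 0.3454 x 0.01940 = 0.006701 mol, which equals the excess n(HClO4).
So n(HClO4) consumed by the sample = 0.02284 - 0.006701 = 0.01614 mol.
n(Mg(OH)2) = 0.01614 / 2 = 0.008070 mol.
mass = 0.008070 mol x 58.32 g/mol = 0.471 g.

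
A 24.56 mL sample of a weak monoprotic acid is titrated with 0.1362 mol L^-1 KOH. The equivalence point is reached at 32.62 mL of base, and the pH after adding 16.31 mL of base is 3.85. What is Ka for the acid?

1.4 x 10^-4

16.31 mL is half of the equivalence volume, so this is the half-equivalence point where [HA] = [A^-].
At half-equivalence pH = pKa, so pKa = 3.85.
Ka = 10^(-3.85) = 1.4 x 10^-4.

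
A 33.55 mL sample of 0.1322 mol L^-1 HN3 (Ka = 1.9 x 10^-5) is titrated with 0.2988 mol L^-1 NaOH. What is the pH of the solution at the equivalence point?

n(HN3) = 0.1322 x 0.03355 = 0.004435 mol; V(NaOH) at equivalence = 0.004435/0.2988 = 0.01484 L.
At equivalence all the acid is converted to N3-; total volume = 0.03355 + 0.01484 = 0.04839 L, so [N3-] = 0.004435/0.04839 = 0.09165 M.
Kb = Kw/Ka = 1.0e-14 / 1.9 x 10^-5 = 5.26e-10.
[OH^-] = sqrt(Kb x [N3-]) = sqrt(5.26e-10 x 0.09165) = 6.95e-6 M.
pOH = 5.16, so pH = 14.00 - 5.16 = 8.84.

8.84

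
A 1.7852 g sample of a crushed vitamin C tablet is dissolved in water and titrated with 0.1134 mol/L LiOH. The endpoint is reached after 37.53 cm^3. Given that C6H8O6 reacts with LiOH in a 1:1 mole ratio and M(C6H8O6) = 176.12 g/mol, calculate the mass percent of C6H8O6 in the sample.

n(LiOH) = 0.1134 x 0.03753 = 0.004256 mol.
n(C6H8O6) = 0.004256 / 1 = 0.004256 mol.
mass of C6H8O6 = 0.004256 x 176.12 = 0.7495 g.
% purity = 0.7495 / 1.7852 x 100 = 42.0%.

42.0%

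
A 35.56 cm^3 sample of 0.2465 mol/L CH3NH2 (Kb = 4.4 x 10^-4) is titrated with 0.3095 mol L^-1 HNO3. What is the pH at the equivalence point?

5.75

n(CH3NH2) = 0.2465 x 0.03556 = 0.008766 mol; V(HNO3) at equivalence = 0.008766/0.3095 = 0.02832 L.
At equivalence the base is fully converted to CH3NH3+; total volume = 0.06388 L, so [CH3NH3+] = 0.008766/0.06388 = 0.1372 M.
Ka(CH3NH3+) = Kw/Kb = 1.0e-14 / 4.4 x 10^-4 = 2.27e-11.
[H^+] = sqrt(Ka x [CH3NH3+]) = sqrt(2.27e-11 x 0.1372) = 1.77e-6 M.
pH = -log(1.77e-6) = 5.75.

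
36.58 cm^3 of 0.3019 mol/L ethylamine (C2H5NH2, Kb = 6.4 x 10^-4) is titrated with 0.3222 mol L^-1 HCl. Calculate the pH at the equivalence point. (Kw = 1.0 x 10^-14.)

n(C2H5NH2) = 0.3019 x 0.03658 = 0.01104 mol; V(HCl) at equivalence = 0.01104/0.3222 = 0.03428 L.
At equivalence the base is fully converted to C2H5NH3+; total volume = 0.07086 L, so [C2H5NH3+] = 0.01104/0.07086 = 0.1559 M.
Ka(C2H5NH3+) = Kw/Kb = 1.0e-14 / 6.4 x 10^-4 = 1.56e-11.
[H^+] = sqrt(Ka x [C2H5NH3+]) = sqrt(1.56e-11 x 0.1559) = 1.56e-6 M.
pH = -log(1.56e-6) = 5.81.

5.81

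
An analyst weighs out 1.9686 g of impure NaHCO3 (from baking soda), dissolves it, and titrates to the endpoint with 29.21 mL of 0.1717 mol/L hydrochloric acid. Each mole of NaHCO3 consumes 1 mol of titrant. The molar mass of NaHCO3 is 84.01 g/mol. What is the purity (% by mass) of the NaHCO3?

21.4%

n(HCl) = 0.1717 x 0.02921 = 0.005015 mol.
n(NaHCO3) = 0.005015 / 1 = 0.005015 mol.
mass of NaHCO3 = 0.005015 x 84.01 = 0.4213 g.
% purity = 0.4213 / 1.9686 x 100 = 21.4%.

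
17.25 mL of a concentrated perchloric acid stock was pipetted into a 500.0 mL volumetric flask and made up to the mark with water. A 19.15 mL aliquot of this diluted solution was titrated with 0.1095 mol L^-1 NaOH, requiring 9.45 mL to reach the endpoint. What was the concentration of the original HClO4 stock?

n(NaOH) = 0.1095 x 0.009450 = 0.001035 mol.
n(HClO4) in the aliquot = 0.001035 mol.
[diluted HClO4] = 0.001035 / 0.01915 = 0.05404 M.
Dilution factor = 500.0/17.25 = 28.99, so [stock] = 0.05404 x 28.99 = 1.57 M.

1.57 M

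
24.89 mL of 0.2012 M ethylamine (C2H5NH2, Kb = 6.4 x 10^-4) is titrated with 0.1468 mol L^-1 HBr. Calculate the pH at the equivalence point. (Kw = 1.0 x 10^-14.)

5.94

n(C2H5NH2) = 0.2012 x 0.02489 = 0.005008 mol; V(HBr) at equivalence = 0.005008/0.1468 = 0.03411 L.
At equivalence the base is fully converted to C2H5NH3+; total volume = 0.05900 L, so [C2H5NH3+] = 0.005008/0.05900 = 0.08487 M.
Ka(C2H5NH3+) = Kw/Kb = 1.0e-14 / 6.4 x 10^-4 = 1.56e-11.
[H^+] = sqrt(Ka x [C2H5NH3+]) = sqrt(1.56e-11 x 0.08487) = 1.15e-6 M.
pH = -log(1.15e-6) = 5.94.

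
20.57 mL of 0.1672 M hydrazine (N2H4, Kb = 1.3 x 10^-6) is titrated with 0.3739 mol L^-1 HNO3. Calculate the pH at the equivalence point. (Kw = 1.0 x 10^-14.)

n(N2H4) = 0.1672 x 0.02057 = 0.003439 mol; V(HNO3) at equivalence = 0.003439/0.3739 = 0.009198 L.
At equivalence the base is fully converted to N2H5+; total volume = 0.02977 L, so [N2H5+] = 0.003439/0.02977 = 0.1155 M.
Ka(N2H5+) = Kw/Kb = 1.0e-14 / 1.3 x 10^-6 = 7.69e-9.
[H^+] = sqrt(Ka x [N2H5+]) = sqrt(7.69e-9 x 0.1155) = 2.98e-5 M.
pH = -log(2.98e-5) = 4.53.

4.53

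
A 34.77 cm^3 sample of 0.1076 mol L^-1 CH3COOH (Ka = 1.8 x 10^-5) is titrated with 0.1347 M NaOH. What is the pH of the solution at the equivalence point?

n(CH3COOH) = 0.1076 x 0.03477 = 0.003741 mol; V(NaOH) at equivalence = 0.003741/0.1347 = 0.02777 L.
At equivalence all the acid is converted to CH3COO-; total volume = 0.03477 + 0.02777 = 0.06254 L, so [CH3COO-] = 0.003741/0.06254 = 0.05982 M.
Kb = Kw/Ka = 1.0e-14 / 1.8 x 10^-5 = 5.56e-10.
[OH^-] = sqrt(Kb x [CH3COO-]) = sqrt(5.56e-10 x 0.05982) = 5.76e-6 M.
pOH = 5.24, so pH = 14.00 - 5.24 = 8.76.

8.76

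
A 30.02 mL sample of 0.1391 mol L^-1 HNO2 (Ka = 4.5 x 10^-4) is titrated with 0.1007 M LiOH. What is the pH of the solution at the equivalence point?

n(HNO2) = 0.1391 x 0.03002 = 0.004176 mol; V(LiOH) at equivalence = 0.004176/0.1007 = 0.04147 L.
At equivalence all the acid is converted to NO2-; total volume = 0.03002 + 0.04147 = 0.07149 L, so [NO2-] = 0.004176/0.07149 = 0.05841 M.
Kb = Kw/Ka = 1.0e-14 / 4.5 x 10^-4 = 2.22e-11.
[OH^-] = sqrt(Kb x [NO2-]) = sqrt(2.22e-11 x 0.05841) = 1.14e-6 M.
pOH = 5.94, so pH = 14.00 - 5.94 = 8.06.

8.06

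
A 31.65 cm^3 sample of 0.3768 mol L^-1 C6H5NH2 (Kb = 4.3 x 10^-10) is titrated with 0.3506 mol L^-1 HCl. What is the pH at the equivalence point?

n(C6H5NH2) = 0.3768 x 0.03165 = 0.01193 mol; V(HCl) at equivalence = 0.01193/0.3506 = 0.03402 L.
At equivalence the base is fully converted to C6H5NH3+; total volume = 0.06567 L, so [C6H5NH3+] = 0.01193/0.06567 = 0.1816 M.
Ka(C6H5NH3+) = Kw/Kb = 1.0e-14 / 4.3 x 10^-10 = 2.33e-5.
[H^+] = sqrt(Ka x [C6H5NH3+]) = sqrt(2.33e-5 x 0.1816) = 0.00206 M.
pH = -log(0.00206) = 2.69.

2.69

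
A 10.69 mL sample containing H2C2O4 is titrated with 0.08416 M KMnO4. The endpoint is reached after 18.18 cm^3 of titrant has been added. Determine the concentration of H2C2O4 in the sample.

n(KMnO4) = 0.08416 x 0.01818 = 0.001530 mol.
From the balanced equation, 2 mol KMnO4 reacts with 5 mol H2C2O4, so n(H2C2O4) = 0.001530 x 5/2 = 0.003825 mol.
[H2C2O4] = 0.003825 / 0.01069 L = 0.358 M.

0.358 M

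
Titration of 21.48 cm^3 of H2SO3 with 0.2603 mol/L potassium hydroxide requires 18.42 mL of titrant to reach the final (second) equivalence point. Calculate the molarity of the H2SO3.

n(KOH) = 0.2603 x 0.01842 = 0.004795 mol.
At the final (second) equivalence point, 2 mol OH^- react per mol H2SO3, so n(H2SO3) = 0.004795 / 2 = 0.002397 mol.
[H2SO3] = 0.002397 / 0.02148 L = 0.112 M.

0.112 M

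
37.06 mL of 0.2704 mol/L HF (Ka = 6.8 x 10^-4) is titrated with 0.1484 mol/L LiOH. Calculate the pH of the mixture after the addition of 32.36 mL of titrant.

3.13

Initial n(HF) = 0.2704 x 0.03706 = 0.01002 mol.
n(LiOH) added = 0.1484 x 0.03236 = 0.004802 mol, converting that many moles of HF to F-.
Remaining n(HF) = 0.005219 mol; n(F-) = 0.004802 mol.
By Henderson-Hasselbalch, pH = pKa + log([A^-]/[HA]) = 3.17 + log(0.004802/0.005219) = 3.17 + (-0.04) = 3.13.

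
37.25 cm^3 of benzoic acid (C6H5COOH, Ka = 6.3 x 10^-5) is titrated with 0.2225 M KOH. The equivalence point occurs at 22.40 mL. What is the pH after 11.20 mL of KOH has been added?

4.20

11.20 mL is exactly half the equivalence volume (22.40/2), i.e. the half-equivalence point.
There, n(HA) = n(A^-), so pH = pKa = -log(6.3 x 10^-5) = 4.20.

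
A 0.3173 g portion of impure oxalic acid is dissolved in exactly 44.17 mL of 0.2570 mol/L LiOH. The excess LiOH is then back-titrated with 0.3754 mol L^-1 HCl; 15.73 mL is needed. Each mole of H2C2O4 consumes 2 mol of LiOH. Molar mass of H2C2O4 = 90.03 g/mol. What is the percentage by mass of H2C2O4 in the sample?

77.3%

Total n(LiOH) added = 0.2570 x 0.04417 = 0.01135 mol.
n(HCl) used = 0.3754 x 0.01573 = 0.005905 mol, which equals the excess n(LiOH).
So n(LiOH) consumed by the sample = 0.01135 - 0.005905 = 0.005447 mol.
n(H2C2O4) = 0.005447 / 2 = 0.002723 mol.
mass H2C2O4 = 0.002723 x 90.03 = 0.2452 g, so %H2C2O4 = 0.2452/0.3173 x 100 = 77.3%.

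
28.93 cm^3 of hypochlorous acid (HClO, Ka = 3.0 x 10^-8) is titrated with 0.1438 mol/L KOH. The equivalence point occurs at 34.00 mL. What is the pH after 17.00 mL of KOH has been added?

17.00 mL is exactly half the equivalence volume (34.00/2), i.e. the half-equivalence point.
There, n(HA) = n(A^-), so pH = pKa = -log(3.0 x 10^-8) = 7.52.

7.52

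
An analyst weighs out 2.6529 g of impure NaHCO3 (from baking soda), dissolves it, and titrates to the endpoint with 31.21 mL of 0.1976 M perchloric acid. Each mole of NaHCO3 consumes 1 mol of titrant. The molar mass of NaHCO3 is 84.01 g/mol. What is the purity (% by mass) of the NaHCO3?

19.5%

n(HClO4) = 0.1976 x 0.03121 = 0.006167 mol.
n(NaHCO3) = 0.006167 / 1 = 0.006167 mol.
mass of NaHCO3 = 0.006167 x 84.01 = 0.5181 g.
% purity = 0.5181 / 2.6529 x 100 = 19.5%.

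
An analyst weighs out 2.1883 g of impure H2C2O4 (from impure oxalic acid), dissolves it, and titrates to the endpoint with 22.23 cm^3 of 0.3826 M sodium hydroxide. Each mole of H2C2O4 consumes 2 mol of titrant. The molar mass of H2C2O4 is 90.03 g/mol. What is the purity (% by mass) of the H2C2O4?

n(NaOH) = 0.3826 x 0.02223 = 0.008505 mol.
n(H2C2O4) = 0.008505 / 2 = 0.004253 mol.
mass of H2C2O4 = 0.004253 x 90.03 = 0.3829 g.
% purity = 0.3829 / 2.1883 x 100 = 17.5%.

17.5%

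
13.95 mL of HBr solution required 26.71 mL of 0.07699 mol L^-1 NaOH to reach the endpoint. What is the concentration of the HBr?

0.147 M

n(NaOH) delivered = 0.07699 x 0.02671 = 0.002056 mol.
For a 1:1 reaction, n(HBr) = 0.002056 mol.
[HBr] = 0.002056 mol / 0.01395 L = 0.147 M.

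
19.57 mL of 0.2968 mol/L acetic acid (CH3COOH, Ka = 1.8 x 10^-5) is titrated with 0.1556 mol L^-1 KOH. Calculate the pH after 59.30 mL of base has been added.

n(acid) = 0.2968 x 0.01957 = 0.005808 mol; n(KOH) added = 0.1556 x 0.05930 = 0.009227 mol.
Base is in excess by 0.009227 - 0.005808 = 0.003419 mol in a total volume of 0.07887 L.
[OH^-] = 0.003419/0.07887 = 0.04335 M, so pOH = 1.36 and pH = 14.00 - 1.36 = 12.64.

12.64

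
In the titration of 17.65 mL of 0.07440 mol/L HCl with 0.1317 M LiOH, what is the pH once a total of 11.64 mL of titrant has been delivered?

11.88

n(acid) = 0.07440 x 0.01765 = 0.001313 mol; n(LiOH) added = 0.1317 x 0.01164 = 0.001533 mol.
Base is in excess by 0.001533 - 0.001313 = 0.0002198 mol in a total volume of 0.02929 L.
[OH^-] = 0.0002198/0.02929 = 0.007505 M, so pOH = 2.12 and pH = 14.00 - 2.12 = 11.88.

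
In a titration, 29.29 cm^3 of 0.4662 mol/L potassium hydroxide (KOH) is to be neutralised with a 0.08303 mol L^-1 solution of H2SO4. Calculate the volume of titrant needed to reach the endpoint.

82.2 mL

n(KOH) = 0.4662 mol/L x 0.02929 L = 0.01365 mol.
The neutralisation is 2 KOH : 1 H2SO4, so n(H2SO4) = 0.01365 x 1/2 = 0.006827 mol.
V(H2SO4) = 0.006827 / 0.08303 = 0.08223 L = 82.2 mL.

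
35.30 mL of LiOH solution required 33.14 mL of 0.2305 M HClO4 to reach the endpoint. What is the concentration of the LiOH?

n(HClO4) delivered = 0.2305 x 0.03314 = 0.007639 mol.
For a 1:1 reaction, n(LiOH) = 0.007639 mol.
[LiOH] = 0.007639 mol / 0.03530 L = 0.216 M.

0.216 M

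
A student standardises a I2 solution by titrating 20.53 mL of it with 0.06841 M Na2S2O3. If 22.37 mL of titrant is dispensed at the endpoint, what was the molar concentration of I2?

n(Na2S2O3) = 0.06841 x 0.02237 = 0.001530 mol.
From the balanced equation, 2 mol Na2S2O3 reacts with 1 mol I2, so n(I2) = 0.001530 x 1/2 = 0.0007652 mol.
[I2] = 0.0007652 / 0.02053 L = 0.0373 M.

0.0373 M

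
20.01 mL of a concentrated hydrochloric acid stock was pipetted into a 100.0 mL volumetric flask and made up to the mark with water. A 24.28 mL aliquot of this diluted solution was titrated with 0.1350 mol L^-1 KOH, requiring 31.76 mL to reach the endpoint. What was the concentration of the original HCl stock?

0.883 M

n(KOH) = 0.1350 x 0.03176 = 0.004288 mol.
n(HCl) in the aliquot = 0.004288 mol.
[diluted HCl] = 0.004288 / 0.02428 = 0.1766 M.
Dilution factor = 100.0/20.01 = 4.998, so [stock] = 0.1766 x 4.998 = 0.883 M.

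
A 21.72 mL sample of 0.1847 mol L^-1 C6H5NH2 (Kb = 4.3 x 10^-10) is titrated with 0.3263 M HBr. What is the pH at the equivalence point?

2.78

n(C6H5NH2) = 0.1847 x 0.02172 = 0.004012 mol; V(HBr) at equivalence = 0.004012/0.3263 = 0.01229 L.
At equivalence the base is fully converted to C6H5NH3+; total volume = 0.03401 L, so [C6H5NH3+] = 0.004012/0.03401 = 0.1179 M.
Ka(C6H5NH3+) = Kw/Kb = 1.0e-14 / 4.3 x 10^-10 = 2.33e-5.
[H^+] = sqrt(Ka x [C6H5NH3+]) = sqrt(2.33e-5 x 0.1179) = 0.00166 M.
pH = -log(0.00166) = 2.78.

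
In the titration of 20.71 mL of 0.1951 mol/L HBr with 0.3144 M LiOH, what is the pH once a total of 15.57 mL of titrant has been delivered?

n(acid) = 0.1951 x 0.02071 = 0.004041 mol; n(LiOH) added = 0.3144 x 0.01557 = 0.004895 mol.
Base is in excess by 0.004895 - 0.004041 = 0.0008547 mol in a total volume of 0.03628 L.
[OH^-] = 0.0008547/0.03628 = 0.02356 M, so pOH = 1.63 and pH = 14.00 - 1.63 = 12.37.

12.37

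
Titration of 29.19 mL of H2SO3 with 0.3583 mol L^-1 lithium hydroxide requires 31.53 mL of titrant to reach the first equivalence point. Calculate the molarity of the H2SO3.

n(LiOH) = 0.3583 x 0.03153 = 0.01130 mol.
At the first equivalence point, 1 mol OH^- react per mol H2SO3, so n(H2SO3) = 0.01130 / 1 = 0.01130 mol.
[H2SO3] = 0.01130 / 0.02919 L = 0.387 M.

0.387 M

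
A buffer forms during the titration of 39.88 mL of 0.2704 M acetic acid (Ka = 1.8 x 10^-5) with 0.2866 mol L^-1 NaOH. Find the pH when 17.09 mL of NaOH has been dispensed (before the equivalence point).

4.66

Initial n(CH3COOH) = 0.2704 x 0.03988 = 0.01078 mol.
n(NaOH) added = 0.2866 x 0.01709 = 0.004898 mol, converting that many moles of CH3COOH to CH3COO-.
Remaining n(CH3COOH) = 0.005886 mol; n(CH3COO-) = 0.004898 mol.
By Henderson-Hasselbalch, pH = pKa + log([A^-]/[HA]) = 4.74 + log(0.004898/0.005886) = 4.74 + (-0.08) = 4.66.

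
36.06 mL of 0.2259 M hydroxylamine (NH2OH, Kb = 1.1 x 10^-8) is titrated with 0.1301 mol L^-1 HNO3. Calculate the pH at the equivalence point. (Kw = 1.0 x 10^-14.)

n(NH2OH) = 0.2259 x 0.03606 = 0.008146 mol; V(HNO3) at equivalence = 0.008146/0.1301 = 0.06261 L.
At equivalence the base is fully converted to NH3OH+; total volume = 0.09867 L, so [NH3OH+] = 0.008146/0.09867 = 0.08256 M.
Ka(NH3OH+) = Kw/Kb = 1.0e-14 / 1.1 x 10^-8 = 9.09e-7.
[H^+] = sqrt(Ka x [NH3OH+]) = sqrt(9.09e-7 x 0.08256) = 0.000274 M.
pH = -log(0.000274) = 3.56.

3.56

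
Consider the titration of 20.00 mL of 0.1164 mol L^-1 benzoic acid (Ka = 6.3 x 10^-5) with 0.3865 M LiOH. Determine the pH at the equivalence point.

8.58

n(C6H5COOH) = 0.1164 x 0.02000 = 0.002328 mol; V(LiOH) at equivalence = 0.002328/0.3865 = 0.006023 L.
At equivalence all the acid is converted to C6H5COO-; total volume = 0.02000 + 0.006023 = 0.02602 L, so [C6H5COO-] = 0.002328/0.02602 = 0.08946 M.
Kb = Kw/Ka = 1.0e-14 / 6.3 x 10^-5 = 1.59e-10.
[OH^-] = sqrt(Kb x [C6H5COO-]) = sqrt(1.59e-10 x 0.08946) = 3.77e-6 M.
pOH = 5.42, so pH = 14.00 - 5.42 = 8.58.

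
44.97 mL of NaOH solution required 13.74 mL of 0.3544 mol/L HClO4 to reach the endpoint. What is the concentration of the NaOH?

n(HClO4) delivered = 0.3544 x 0.01374 = 0.004869 mol.
For a 1:1 reaction, n(NaOH) = 0.004869 mol.
[NaOH] = 0.004869 mol / 0.04497 L = 0.108 M.

0.108 M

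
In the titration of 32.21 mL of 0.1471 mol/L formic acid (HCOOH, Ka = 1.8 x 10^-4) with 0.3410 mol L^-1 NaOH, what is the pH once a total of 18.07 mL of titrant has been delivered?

12.45

n(acid) = 0.1471 x 0.03221 = 0.004738 mol; n(NaOH) added = 0.3410 x 0.01807 = 0.006162 mol.
Base is in excess by 0.006162 - 0.004738 = 0.001424 mol in a total volume of 0.05028 L.
[OH^-] = 0.001424/0.05028 = 0.02832 M, so pOH = 1.55 and pH = 14.00 - 1.55 = 12.45.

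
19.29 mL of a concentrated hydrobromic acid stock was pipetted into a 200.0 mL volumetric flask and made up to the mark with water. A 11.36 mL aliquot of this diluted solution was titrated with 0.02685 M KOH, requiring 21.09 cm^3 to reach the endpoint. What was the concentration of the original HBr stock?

0.517 M

n(KOH) = 0.02685 x 0.02109 = 0.0005663 mol.
n(HBr) in the aliquot = 0.0005663 mol.
[diluted HBr] = 0.0005663 / 0.01136 = 0.04985 M.
Dilution factor = 200.0/19.29 = 10.37, so [stock] = 0.04985 x 10.37 = 0.517 M.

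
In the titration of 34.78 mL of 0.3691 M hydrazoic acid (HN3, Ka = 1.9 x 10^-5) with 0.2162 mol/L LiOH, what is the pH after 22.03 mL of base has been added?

Initial n(HN3) = 0.3691 x 0.03478 = 0.01284 mol.
n(LiOH) added = 0.2162 x 0.02203 = 0.004763 mol, converting that many moles of HN3 to N3-.
Remaining n(HN3) = 0.008074 mol; n(N3-) = 0.004763 mol.
By Henderson-Hasselbalch, pH = pKa + log([A^-]/[HA]) = 4.72 + log(0.004763/0.008074) = 4.72 + (-0.23) = 4.49.

4.49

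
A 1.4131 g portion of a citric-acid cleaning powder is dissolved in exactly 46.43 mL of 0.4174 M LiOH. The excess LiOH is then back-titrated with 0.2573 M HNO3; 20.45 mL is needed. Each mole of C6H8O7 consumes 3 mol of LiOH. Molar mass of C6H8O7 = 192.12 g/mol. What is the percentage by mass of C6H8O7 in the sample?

64.0%

Total n(LiOH) added = 0.4174 x 0.04643 = 0.01938 mol.
n(HNO3) used = 0.2573 x 0.02045 = 0.005262 mol, which equals the excess n(LiOH).
So n(LiOH) consumed by the sample = 0.01938 - 0.005262 = 0.01412 mol.
n(C6H8O7) = 0.01412 / 3 = 0.004706 mol.
mass C6H8O7 = 0.004706 x 192.12 = 0.9041 g, so %C6H8O7 = 0.9041/1.4131 x 100 = 64.0%.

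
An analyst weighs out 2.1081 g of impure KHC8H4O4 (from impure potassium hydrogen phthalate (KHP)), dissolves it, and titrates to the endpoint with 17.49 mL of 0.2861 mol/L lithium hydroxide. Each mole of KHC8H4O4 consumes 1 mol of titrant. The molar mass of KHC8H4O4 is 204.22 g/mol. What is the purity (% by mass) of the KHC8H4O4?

48.5%

n(LiOH) = 0.2861 x 0.01749 = 0.005004 mol.
n(KHC8H4O4) = 0.005004 / 1 = 0.005004 mol.
mass of KHC8H4O4 = 0.005004 x 204.22 = 1.022 g.
% purity = 1.022 / 2.1081 x 100 = 48.5%.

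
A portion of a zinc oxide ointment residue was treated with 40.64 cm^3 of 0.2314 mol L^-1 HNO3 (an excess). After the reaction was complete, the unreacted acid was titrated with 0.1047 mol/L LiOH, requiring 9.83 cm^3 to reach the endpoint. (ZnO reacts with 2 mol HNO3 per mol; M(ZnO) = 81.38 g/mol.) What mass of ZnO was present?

0.341 g

Total n(HNO3) added = 0.2314 x 0.04064 = 0.009404 mol.
n(LiOH) used = 0.1047 x 0.009830 = 0.001029 mol, which equals the excess n(HNO3).
So n(HNO3) consumed by the sample = 0.009404 - 0.001029 = 0.008375 mol.
n(ZnO) = 0.008375 / 2 = 0.004187 mol.
mass = 0.004187 mol x 81.38 g/mol = 0.341 g.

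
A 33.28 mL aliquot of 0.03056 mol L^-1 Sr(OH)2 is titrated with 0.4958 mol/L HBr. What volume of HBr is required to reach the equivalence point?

n(Sr(OH)2) = 0.03056 mol/L x 0.03328 L = 0.001017 mol.
The neutralisation is 1 Sr(OH)2 : 2 HBr, so n(HBr) = 0.001017 x 2/1 = 0.002034 mol.
V(HBr) = 0.002034 / 0.4958 = 0.004103 L = 4.10 mL.

4.10 mL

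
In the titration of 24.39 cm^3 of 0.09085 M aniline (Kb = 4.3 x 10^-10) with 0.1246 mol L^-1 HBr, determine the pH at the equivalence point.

n(C6H5NH2) = 0.09085 x 0.02439 = 0.002216 mol; V(HBr) at equivalence = 0.002216/0.1246 = 0.01778 L.
At equivalence the base is fully converted to C6H5NH3+; total volume = 0.04217 L, so [C6H5NH3+] = 0.002216/0.04217 = 0.05254 M.
Ka(C6H5NH3+) = Kw/Kb = 1.0e-14 / 4.3 x 10^-10 = 2.33e-5.
[H^+] = sqrt(Ka x [C6H5NH3+]) = sqrt(2.33e-5 x 0.05254) = 0.00111 M.
pH = -log(0.00111) = 2.96.

2.96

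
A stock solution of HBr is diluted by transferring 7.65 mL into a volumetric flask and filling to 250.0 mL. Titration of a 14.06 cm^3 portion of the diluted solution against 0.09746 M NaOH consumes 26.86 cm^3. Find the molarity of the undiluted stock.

n(NaOH) = 0.09746 x 0.02686 = 0.002618 mol.
n(HBr) in the aliquot = 0.002618 mol.
[diluted HBr] = 0.002618 / 0.01406 = 0.1862 M.
Dilution factor = 250.0/7.650 = 32.68, so [stock] = 0.1862 x 32.68 = 6.08 M.

6.08 M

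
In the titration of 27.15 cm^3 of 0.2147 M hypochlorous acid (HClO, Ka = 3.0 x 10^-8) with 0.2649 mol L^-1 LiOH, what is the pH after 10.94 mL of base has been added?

Initial n(HClO) = 0.2147 x 0.02715 = 0.005829 mol.
n(LiOH) added = 0.2649 x 0.01094 = 0.002898 mol, converting that many moles of HClO to ClO-.
Remaining n(HClO) = 0.002931 mol; n(ClO-) = 0.002898 mol.
By Henderson-Hasselbalch, pH = pKa + log([A^-]/[HA]) = 7.52 + log(0.002898/0.002931) = 7.52 + (-0.00) = 7.52.

7.52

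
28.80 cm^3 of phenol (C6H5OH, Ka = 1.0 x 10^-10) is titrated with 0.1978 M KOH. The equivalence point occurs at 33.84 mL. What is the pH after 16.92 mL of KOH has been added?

16.92 mL is exactly half the equivalence volume (33.84/2), i.e. the half-equivalence point.
There, n(HA) = n(A^-), so pH = pKa = -log(1.0 x 10^-10) = 10.00.

10.00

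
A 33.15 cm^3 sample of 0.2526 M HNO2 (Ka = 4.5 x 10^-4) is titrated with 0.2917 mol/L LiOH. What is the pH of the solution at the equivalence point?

n(HNO2) = 0.2526 x 0.03315 = 0.008374 mol; V(LiOH) at equivalence = 0.008374/0.2917 = 0.02871 L.
At equivalence all the acid is converted to NO2-; total volume = 0.03315 + 0.02871 = 0.06186 L, so [NO2-] = 0.008374/0.06186 = 0.1354 M.
Kb = Kw/Ka = 1.0e-14 / 4.5 x 10^-4 = 2.22e-11.
[OH^-] = sqrt(Kb x [NO2-]) = sqrt(2.22e-11 x 0.1354) = 1.73e-6 M.
pOH = 5.76, so pH = 14.00 - 5.76 = 8.24.

8.24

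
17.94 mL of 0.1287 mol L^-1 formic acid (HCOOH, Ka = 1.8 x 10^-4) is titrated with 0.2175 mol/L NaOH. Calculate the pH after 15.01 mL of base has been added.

n(acid) = 0.1287 x 0.01794 = 0.002309 mol; n(NaOH) added = 0.2175 x 0.01501 = 0.003265 mol.
Base is in excess by 0.003265 - 0.002309 = 0.0009558 mol in a total volume of 0.03295 L.
[OH^-] = 0.0009558/0.03295 = 0.02901 M, so pOH = 1.54 and pH = 14.00 - 1.54 = 12.46.

12.46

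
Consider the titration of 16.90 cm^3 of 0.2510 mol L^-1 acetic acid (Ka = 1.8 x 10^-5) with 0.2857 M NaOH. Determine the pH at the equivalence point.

n(CH3COOH) = 0.2510 x 0.01690 = 0.004242 mol; V(NaOH) at equivalence = 0.004242/0.2857 = 0.01485 L.
At equivalence all the acid is converted to CH3COO-; total volume = 0.01690 + 0.01485 = 0.03175 L, so [CH3COO-] = 0.004242/0.03175 = 0.1336 M.
Kb = Kw/Ka = 1.0e-14 / 1.8 x 10^-5 = 5.56e-10.
[OH^-] = sqrt(Kb x [CH3COO-]) = sqrt(5.56e-10 x 0.1336) = 8.62e-6 M.
pOH = 5.06, so pH = 14.00 - 5.06 = 8.94.

8.94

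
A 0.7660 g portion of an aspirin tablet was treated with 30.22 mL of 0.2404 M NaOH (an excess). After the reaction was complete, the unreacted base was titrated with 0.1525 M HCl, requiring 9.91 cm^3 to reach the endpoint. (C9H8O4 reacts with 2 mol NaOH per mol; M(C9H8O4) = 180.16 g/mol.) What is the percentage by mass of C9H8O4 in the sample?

Total n(NaOH) added = 0.2404 x 0.03022 = 0.007265 mol.
n(HCl) used = 0.1525 x 0.009910 = 0.001511 mol, which equals the excess n(NaOH).
So n(NaOH) consumed by the sample = 0.007265 - 0.001511 = 0.005754 mol.
n(C9H8O4) = 0.005754 / 2 = 0.002877 mol.
mass C9H8O4 = 0.002877 x 180.16 = 0.5183 g, so %C9H8O4 = 0.5183/0.7660 x 100 = 67.7%.

67.7%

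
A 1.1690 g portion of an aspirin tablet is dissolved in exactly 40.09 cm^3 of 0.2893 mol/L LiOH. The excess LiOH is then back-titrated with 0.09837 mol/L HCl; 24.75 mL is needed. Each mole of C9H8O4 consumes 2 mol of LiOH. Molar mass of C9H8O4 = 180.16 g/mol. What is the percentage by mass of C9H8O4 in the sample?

Total n(LiOH) added = 0.2893 x 0.04009 = 0.01160 mol.
n(HCl) used = 0.09837 x 0.02475 = 0.002435 mol, which equals the excess n(LiOH).
So n(LiOH) consumed by the sample = 0.01160 - 0.002435 = 0.009163 mol.
n(C9H8O4) = 0.009163 / 2 = 0.004582 mol.
mass C9H8O4 = 0.004582 x 180.16 = 0.8254 g, so %C9H8O4 = 0.8254/1.1690 x 100 = 70.6%.

70.6%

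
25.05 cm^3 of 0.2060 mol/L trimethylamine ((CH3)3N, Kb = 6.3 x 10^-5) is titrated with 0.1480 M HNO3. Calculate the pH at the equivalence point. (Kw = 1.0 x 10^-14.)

n((CH3)3N) = 0.2060 x 0.02505 = 0.005160 mol; V(HNO3) at equivalence = 0.005160/0.1480 = 0.03487 L.
At equivalence the base is fully converted to (CH3)3NH+; total volume = 0.05992 L, so [(CH3)3NH+] = 0.005160/0.05992 = 0.08612 M.
Ka((CH3)3NH+) = Kw/Kb = 1.0e-14 / 6.3 x 10^-5 = 1.59e-10.
[H^+] = sqrt(Ka x [(CH3)3NH+]) = sqrt(1.59e-10 x 0.08612) = 3.70e-6 M.
pH = -log(3.70e-6) = 5.43.

5.43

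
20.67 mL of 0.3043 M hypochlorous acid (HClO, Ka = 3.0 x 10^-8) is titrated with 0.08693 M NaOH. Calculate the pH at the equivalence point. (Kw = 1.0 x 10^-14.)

10.18

n(HClO) = 0.3043 x 0.02067 = 0.006290 mol; V(NaOH) at equivalence = 0.006290/0.08693 = 0.07236 L.
At equivalence all the acid is converted to ClO-; total volume = 0.02067 + 0.07236 = 0.09303 L, so [ClO-] = 0.006290/0.09303 = 0.06761 M.
Kb = Kw/Ka = 1.0e-14 / 3.0 x 10^-8 = 3.33e-7.
[OH^-] = sqrt(Kb x [ClO-]) = sqrt(3.33e-7 x 0.06761) = 0.000150 M.
pOH = 3.82, so pH = 14.00 - 3.82 = 10.18.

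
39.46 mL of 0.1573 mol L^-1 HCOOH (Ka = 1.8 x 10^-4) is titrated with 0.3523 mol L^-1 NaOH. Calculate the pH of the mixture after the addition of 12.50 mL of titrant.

4.13

Initial n(HCOOH) = 0.1573 x 0.03946 = 0.006207 mol.
n(NaOH) added = 0.3523 x 0.01250 = 0.004404 mol, converting that many moles of HCOOH to HCOO-.
Remaining n(HCOOH) = 0.001803 mol; n(HCOO-) = 0.004404 mol.
By Henderson-Hasselbalch, pH = pKa + log([A^-]/[HA]) = 3.74 + log(0.004404/0.001803) = 3.74 + (+0.39) = 4.13.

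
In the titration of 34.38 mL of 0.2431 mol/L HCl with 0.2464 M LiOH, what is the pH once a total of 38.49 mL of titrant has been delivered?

12.19

n(acid) = 0.2431 x 0.03438 = 0.008358 mol; n(LiOH) added = 0.2464 x 0.03849 = 0.009484 mol.
Base is in excess by 0.009484 - 0.008358 = 0.001126 mol in a total volume of 0.07287 L.
[OH^-] = 0.001126/0.07287 = 0.01545 M, so pOH = 1.81 and pH = 14.00 - 1.81 = 12.19.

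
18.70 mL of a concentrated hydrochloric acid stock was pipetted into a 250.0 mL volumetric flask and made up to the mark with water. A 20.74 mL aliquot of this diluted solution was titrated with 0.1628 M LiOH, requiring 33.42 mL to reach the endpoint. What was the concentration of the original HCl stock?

n(LiOH) = 0.1628 x 0.03342 = 0.005441 mol.
n(HCl) in the aliquot = 0.005441 mol.
[diluted HCl] = 0.005441 / 0.02074 = 0.2623 M.
Dilution factor = 250.0/18.70 = 13.37, so [stock] = 0.2623 x 13.37 = 3.51 M.

3.51 M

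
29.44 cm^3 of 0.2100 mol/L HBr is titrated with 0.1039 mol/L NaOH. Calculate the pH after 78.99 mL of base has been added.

12.27

n(acid) = 0.2100 x 0.02944 = 0.006182 mol; n(NaOH) added = 0.1039 x 0.07899 = 0.008207 mol.
Base is in excess by 0.008207 - 0.006182 = 0.002025 mol in a total volume of 0.1084 L.
[OH^-] = 0.002025/0.1084 = 0.01867 M, so pOH = 1.73 and pH = 14.00 - 1.73 = 12.27.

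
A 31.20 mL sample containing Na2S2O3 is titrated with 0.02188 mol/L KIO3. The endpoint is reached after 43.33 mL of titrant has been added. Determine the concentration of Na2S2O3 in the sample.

n(KIO3) = 0.02188 x 0.04333 = 0.0009481 mol.
From the balanced equation, 1 mol KIO3 reacts with 6 mol Na2S2O3, so n(Na2S2O3) = 0.0009481 x 6/1 = 0.005688 mol.
[Na2S2O3] = 0.005688 / 0.03120 L = 0.182 M.

0.182 M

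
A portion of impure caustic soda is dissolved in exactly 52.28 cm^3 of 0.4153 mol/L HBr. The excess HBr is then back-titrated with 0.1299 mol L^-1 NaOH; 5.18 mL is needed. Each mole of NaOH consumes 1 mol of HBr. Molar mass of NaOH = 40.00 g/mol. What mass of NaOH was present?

Total n(HBr) added = 0.4153 x 0.05228 = 0.02171 mol.
n(NaOH) used = 0.1299 x 0.005180 = 0.0006729 mol, which equals the excess n(HBr).
So n(HBr) consumed by the sample = 0.02171 - 0.0006729 = 0.02104 mol.
n(NaOH) = 0.02104 / 1 = 0.02104 mol.
mass = 0.02104 mol x 40.00 g/mol = 0.842 g.

0.842 g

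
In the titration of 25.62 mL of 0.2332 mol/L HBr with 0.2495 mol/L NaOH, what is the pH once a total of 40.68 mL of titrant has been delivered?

12.80

n(acid) = 0.2332 x 0.02562 = 0.005975 mol; n(NaOH) added = 0.2495 x 0.04068 = 0.01015 mol.
Base is in excess by 0.01015 - 0.005975 = 0.004175 mol in a total volume of 0.06630 L.
[OH^-] = 0.004175/0.06630 = 0.06297 M, so pOH = 1.20 and pH = 14.00 - 1.20 = 12.80.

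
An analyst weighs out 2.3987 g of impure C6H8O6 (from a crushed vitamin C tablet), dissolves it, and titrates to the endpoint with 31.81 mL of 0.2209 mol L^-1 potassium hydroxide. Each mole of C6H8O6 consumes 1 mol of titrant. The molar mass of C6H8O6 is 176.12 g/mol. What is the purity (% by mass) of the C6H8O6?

n(KOH) = 0.2209 x 0.03181 = 0.007027 mol.
n(C6H8O6) = 0.007027 / 1 = 0.007027 mol.
mass of C6H8O6 = 0.007027 x 176.12 = 1.238 g.
% purity = 1.238 / 2.3987 x 100 = 51.6%.

51.6%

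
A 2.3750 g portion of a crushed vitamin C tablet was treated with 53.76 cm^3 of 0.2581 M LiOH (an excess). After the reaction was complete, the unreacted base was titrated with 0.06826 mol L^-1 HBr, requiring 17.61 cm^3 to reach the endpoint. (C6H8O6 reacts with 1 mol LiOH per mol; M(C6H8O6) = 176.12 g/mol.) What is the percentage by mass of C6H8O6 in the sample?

Total n(LiOH) added = 0.2581 x 0.05376 = 0.01388 mol.
n(HBr) used = 0.06826 x 0.01761 = 0.001202 mol, which equals the excess n(LiOH).
So n(LiOH) consumed by the sample = 0.01388 - 0.001202 = 0.01267 mol.
n(C6H8O6) = 0.01267 / 1 = 0.01267 mol.
mass C6H8O6 = 0.01267 x 176.12 = 2.232 g, so %C6H8O6 = 2.232/2.3750 x 100 = 94.0%.

94.0%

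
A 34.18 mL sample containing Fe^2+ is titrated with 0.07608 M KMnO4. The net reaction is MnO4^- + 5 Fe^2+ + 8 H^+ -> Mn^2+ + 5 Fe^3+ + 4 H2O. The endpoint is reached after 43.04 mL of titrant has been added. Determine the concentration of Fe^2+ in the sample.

n(KMnO4) = 0.07608 x 0.04304 = 0.003274 mol.
From the balanced equation, 1 mol KMnO4 reacts with 5 mol Fe^2+, so n(Fe^2+) = 0.003274 x 5/1 = 0.01637 mol.
[Fe^2+] = 0.01637 / 0.03418 L = 0.479 M.

0.479 M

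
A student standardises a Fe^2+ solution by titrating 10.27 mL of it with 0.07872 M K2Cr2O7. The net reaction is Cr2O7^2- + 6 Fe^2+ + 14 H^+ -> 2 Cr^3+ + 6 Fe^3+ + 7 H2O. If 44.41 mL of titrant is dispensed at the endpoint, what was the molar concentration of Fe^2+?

n(K2Cr2O7) = 0.07872 x 0.04441 = 0.003496 mol.
From the balanced equation, 1 mol K2Cr2O7 reacts with 6 mol Fe^2+, so n(Fe^2+) = 0.003496 x 6/1 = 0.02098 mol.
[Fe^2+] = 0.02098 / 0.01027 L = 2.04 M.

2.04 M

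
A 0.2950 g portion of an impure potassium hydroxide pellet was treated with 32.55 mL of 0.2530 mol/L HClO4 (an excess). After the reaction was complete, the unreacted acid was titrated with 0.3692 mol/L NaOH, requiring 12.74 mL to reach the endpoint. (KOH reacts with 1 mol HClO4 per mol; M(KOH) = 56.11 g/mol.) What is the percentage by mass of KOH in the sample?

Total n(HClO4) added = 0.2530 x 0.03255 = 0.008235 mol.
n(NaOH) used = 0.3692 x 0.01274 = 0.004704 mol, which equals the excess n(HClO4).
So n(HClO4) consumed by the sample = 0.008235 - 0.004704 = 0.003532 mol.
n(KOH) = 0.003532 / 1 = 0.003532 mol.
mass KOH = 0.003532 x 56.11 = 0.1982 g, so %KOH = 0.1982/0.2950 x 100 = 67.2%.

67.2%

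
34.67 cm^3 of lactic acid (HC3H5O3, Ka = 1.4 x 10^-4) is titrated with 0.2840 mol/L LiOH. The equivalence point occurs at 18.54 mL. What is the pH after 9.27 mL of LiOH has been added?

3.85

9.27 mL is exactly half the equivalence volume (18.54/2), i.e. the half-equivalence point.
There, n(HA) = n(A^-), so pH = pKa = -log(1.4 x 10^-4) = 3.85.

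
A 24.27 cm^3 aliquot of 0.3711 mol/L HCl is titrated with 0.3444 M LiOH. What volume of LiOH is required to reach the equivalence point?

n(HCl) = 0.3711 mol/L x 0.02427 L = 0.009007 mol.
At equivalence n(LiOH) = n(HCl) = 0.009007 mol.
V(LiOH) = 0.009007 / 0.3444 = 0.02615 L = 26.2 mL.

26.2 mL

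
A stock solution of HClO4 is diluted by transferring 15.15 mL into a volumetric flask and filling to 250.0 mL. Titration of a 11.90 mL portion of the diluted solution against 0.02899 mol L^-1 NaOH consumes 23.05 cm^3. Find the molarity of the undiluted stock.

0.927 M

n(NaOH) = 0.02899 x 0.02305 = 0.0006682 mol.
n(HClO4) in the aliquot = 0.0006682 mol.
[diluted HClO4] = 0.0006682 / 0.01190 = 0.05615 M.
Dilution factor = 250.0/15.15 = 16.50, so [stock] = 0.05615 x 16.50 = 0.927 M.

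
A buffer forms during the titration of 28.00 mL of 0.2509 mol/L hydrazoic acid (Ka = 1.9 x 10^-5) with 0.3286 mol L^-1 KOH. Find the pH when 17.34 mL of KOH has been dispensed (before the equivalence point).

5.35

Initial n(HN3) = 0.2509 x 0.02800 = 0.007025 mol.
n(KOH) added = 0.3286 x 0.01734 = 0.005698 mol, converting that many moles of HN3 to N3-.
Remaining n(HN3) = 0.001327 mol; n(N3-) = 0.005698 mol.
By Henderson-Hasselbalch, pH = pKa + log([A^-]/[HA]) = 4.72 + log(0.005698/0.001327) = 4.72 + (+0.63) = 5.35.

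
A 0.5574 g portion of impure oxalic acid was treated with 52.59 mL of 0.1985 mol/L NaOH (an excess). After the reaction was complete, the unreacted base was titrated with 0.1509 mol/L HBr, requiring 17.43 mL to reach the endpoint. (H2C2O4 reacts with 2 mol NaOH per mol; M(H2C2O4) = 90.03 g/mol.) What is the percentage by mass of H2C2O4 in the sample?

Total n(NaOH) added = 0.1985 x 0.05259 = 0.01044 mol.
n(HBr) used = 0.1509 x 0.01743 = 0.002630 mol, which equals the excess n(NaOH).
So n(NaOH) consumed by the sample = 0.01044 - 0.002630 = 0.007809 mol.
n(H2C2O4) = 0.007809 / 2 = 0.003904 mol.
mass H2C2O4 = 0.003904 x 90.03 = 0.3515 g, so %H2C2O4 = 0.3515/0.5574 x 100 = 63.1%.

63.1%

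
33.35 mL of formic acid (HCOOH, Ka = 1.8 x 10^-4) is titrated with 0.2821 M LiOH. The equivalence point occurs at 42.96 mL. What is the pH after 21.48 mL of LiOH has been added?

21.48 mL is exactly half the equivalence volume (42.96/2), i.e. the half-equivalence point.
There, n(HA) = n(A^-), so pH = pKa = -log(1.8 x 10^-4) = 3.74.

3.74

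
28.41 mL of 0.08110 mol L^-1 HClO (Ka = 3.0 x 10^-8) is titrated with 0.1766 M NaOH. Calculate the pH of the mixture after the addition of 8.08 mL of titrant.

7.73

Initial n(HClO) = 0.08110 x 0.02841 = 0.002304 mol.
n(NaOH) added = 0.1766 x 0.008080 = 0.001427 mol, converting that many moles of HClO to ClO-.
Remaining n(HClO) = 0.0008771 mol; n(ClO-) = 0.001427 mol.
By Henderson-Hasselbalch, pH = pKa + log([A^-]/[HA]) = 7.52 + log(0.001427/0.0008771) = 7.52 + (+0.21) = 7.73.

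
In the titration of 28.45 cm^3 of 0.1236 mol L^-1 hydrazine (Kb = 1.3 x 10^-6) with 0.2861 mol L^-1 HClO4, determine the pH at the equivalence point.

4.59

n(N2H4) = 0.1236 x 0.02845 = 0.003516 mol; V(HClO4) at equivalence = 0.003516/0.2861 = 0.01229 L.
At equivalence the base is fully converted to N2H5+; total volume = 0.04074 L, so [N2H5+] = 0.003516/0.04074 = 0.08631 M.
Ka(N2H5+) = Kw/Kb = 1.0e-14 / 1.3 x 10^-6 = 7.69e-9.
[H^+] = sqrt(Ka x [N2H5+]) = sqrt(7.69e-9 x 0.08631) = 2.58e-5 M.
pH = -log(2.58e-5) = 4.59.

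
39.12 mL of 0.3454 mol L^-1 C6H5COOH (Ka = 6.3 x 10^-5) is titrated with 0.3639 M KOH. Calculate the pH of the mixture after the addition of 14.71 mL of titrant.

4.02

Initial n(C6H5COOH) = 0.3454 x 0.03912 = 0.01351 mol.
n(KOH) added = 0.3639 x 0.01471 = 0.005353 mol, converting that many moles of C6H5COOH to C6H5COO-.
Remaining n(C6H5COOH) = 0.008159 mol; n(C6H5COO-) = 0.005353 mol.
By Henderson-Hasselbalch, pH = pKa + log([A^-]/[HA]) = 4.20 + log(0.005353/0.008159) = 4.20 + (-0.18) = 4.02.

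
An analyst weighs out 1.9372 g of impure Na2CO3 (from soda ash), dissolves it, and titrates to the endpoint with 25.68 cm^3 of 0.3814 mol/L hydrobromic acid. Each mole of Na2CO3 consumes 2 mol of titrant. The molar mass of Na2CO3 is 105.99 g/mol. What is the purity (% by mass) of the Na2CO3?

26.8%

n(HBr) = 0.3814 x 0.02568 = 0.009794 mol.
n(Na2CO3) = 0.009794 / 2 = 0.004897 mol.
mass of Na2CO3 = 0.004897 x 105.99 = 0.5191 g.
% purity = 0.5191 / 1.9372 x 100 = 26.8%.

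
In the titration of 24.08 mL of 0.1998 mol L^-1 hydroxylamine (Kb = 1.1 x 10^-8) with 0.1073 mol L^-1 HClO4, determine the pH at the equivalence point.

3.60

n(NH2OH) = 0.1998 x 0.02408 = 0.004811 mol; V(HClO4) at equivalence = 0.004811/0.1073 = 0.04484 L.
At equivalence the base is fully converted to NH3OH+; total volume = 0.06892 L, so [NH3OH+] = 0.004811/0.06892 = 0.06981 M.
Ka(NH3OH+) = Kw/Kb = 1.0e-14 / 1.1 x 10^-8 = 9.09e-7.
[H^+] = sqrt(Ka x [NH3OH+]) = sqrt(9.09e-7 x 0.06981) = 0.000252 M.
pH = -log(0.000252) = 3.60.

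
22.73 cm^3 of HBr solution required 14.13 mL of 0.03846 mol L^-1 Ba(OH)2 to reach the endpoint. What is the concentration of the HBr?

n(Ba(OH)2) delivered = 0.03846 x 0.01413 = 0.0005434 mol.
The reaction is 2 HBr + 1 Ba(OH)2, so n(HBr) = 0.0005434 x 2/1 = 0.001087 mol.
[HBr] = 0.001087 mol / 0.02273 L = 0.0478 M.

0.0478 M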